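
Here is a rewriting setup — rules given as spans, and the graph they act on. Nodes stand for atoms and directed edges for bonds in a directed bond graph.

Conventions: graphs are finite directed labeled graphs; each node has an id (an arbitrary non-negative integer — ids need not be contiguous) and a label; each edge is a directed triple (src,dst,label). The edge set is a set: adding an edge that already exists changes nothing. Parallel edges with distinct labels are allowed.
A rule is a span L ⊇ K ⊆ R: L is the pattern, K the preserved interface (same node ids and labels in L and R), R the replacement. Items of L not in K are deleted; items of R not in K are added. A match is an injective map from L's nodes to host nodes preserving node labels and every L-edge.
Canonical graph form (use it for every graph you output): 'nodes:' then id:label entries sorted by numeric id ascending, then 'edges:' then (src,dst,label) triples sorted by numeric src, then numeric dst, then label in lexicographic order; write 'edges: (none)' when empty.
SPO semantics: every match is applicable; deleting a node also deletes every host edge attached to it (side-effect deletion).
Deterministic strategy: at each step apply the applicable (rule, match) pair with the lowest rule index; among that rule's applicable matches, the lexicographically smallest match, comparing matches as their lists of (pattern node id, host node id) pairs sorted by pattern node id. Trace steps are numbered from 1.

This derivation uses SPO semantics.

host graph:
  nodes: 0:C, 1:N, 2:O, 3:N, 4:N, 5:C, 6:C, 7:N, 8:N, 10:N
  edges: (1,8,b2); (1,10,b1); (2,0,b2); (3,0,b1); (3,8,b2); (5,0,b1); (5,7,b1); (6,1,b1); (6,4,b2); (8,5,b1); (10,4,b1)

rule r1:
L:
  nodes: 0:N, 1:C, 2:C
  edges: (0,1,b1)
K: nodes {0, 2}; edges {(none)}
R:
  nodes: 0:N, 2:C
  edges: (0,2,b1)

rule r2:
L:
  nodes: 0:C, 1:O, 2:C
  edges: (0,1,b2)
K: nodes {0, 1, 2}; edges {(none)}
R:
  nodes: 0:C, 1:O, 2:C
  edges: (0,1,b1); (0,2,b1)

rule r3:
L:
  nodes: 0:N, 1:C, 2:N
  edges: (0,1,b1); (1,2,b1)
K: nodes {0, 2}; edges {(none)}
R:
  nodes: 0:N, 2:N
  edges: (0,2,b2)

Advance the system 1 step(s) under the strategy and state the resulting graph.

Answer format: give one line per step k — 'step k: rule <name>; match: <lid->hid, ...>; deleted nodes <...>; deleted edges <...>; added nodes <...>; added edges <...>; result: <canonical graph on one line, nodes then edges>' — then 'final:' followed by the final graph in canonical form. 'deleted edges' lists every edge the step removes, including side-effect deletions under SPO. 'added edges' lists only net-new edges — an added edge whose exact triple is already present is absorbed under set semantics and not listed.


step 1: rule r1; match: 0->3, 1->0, 2->5; deleted nodes 0; deleted edges (2,0,b2); (3,0,b1); (5,0,b1); added nodes (none); added edges (3,5,b1); result: nodes: 1:N, 2:O, 3:N, 4:N, 5:C, 6:C, 7:N, 8:N, 10:N edges: (1,8,b2); (1,10,b1); (3,5,b1); (3,8,b2); (5,7,b1); (6,1,b1); (6,4,b2); (8,5,b1); (10,4,b1)
final:
nodes: 1:N, 2:O, 3:N, 4:N, 5:C, 6:C, 7:N, 8:N, 10:N
edges: (1,8,b2); (1,10,b1); (3,5,b1); (3,8,b2); (5,7,b1); (6,1,b1); (6,4,b2); (8,5,b1); (10,4,b1)


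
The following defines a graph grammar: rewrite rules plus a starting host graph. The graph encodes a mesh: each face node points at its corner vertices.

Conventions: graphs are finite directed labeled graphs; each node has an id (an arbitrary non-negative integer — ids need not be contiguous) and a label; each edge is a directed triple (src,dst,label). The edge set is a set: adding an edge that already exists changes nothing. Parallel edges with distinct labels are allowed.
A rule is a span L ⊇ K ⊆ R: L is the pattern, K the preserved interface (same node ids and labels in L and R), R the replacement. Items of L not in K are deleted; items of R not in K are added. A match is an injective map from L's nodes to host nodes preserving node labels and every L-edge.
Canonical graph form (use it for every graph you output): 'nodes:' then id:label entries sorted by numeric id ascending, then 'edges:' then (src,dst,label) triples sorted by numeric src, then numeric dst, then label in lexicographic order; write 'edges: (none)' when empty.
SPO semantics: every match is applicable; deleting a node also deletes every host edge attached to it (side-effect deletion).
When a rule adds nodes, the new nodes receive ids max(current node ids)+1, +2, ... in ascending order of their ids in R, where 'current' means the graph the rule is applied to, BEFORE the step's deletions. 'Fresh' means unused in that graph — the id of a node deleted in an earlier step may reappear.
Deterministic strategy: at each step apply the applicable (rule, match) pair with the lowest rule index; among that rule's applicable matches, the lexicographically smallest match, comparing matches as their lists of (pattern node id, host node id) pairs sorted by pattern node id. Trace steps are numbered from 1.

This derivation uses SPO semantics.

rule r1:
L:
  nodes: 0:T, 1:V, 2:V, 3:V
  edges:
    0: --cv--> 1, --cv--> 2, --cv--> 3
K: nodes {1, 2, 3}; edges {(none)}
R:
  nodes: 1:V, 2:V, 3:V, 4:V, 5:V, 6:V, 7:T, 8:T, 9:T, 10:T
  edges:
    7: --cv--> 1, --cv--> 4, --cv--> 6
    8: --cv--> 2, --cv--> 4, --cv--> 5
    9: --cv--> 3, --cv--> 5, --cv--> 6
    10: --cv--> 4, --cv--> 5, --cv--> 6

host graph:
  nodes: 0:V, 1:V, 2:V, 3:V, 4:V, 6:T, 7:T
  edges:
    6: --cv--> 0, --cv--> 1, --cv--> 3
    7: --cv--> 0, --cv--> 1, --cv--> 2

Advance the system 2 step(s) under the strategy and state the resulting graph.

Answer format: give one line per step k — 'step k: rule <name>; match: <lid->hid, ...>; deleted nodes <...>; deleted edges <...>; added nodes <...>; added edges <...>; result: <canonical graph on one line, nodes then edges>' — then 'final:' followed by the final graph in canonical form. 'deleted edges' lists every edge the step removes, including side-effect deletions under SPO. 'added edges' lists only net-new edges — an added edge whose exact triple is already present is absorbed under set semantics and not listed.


step 1: rule r1; match: 0->6, 1->0, 2->1, 3->3; deleted nodes 6; deleted edges (6,0,cv); (6,1,cv); (6,3,cv); added nodes 8, 9, 10, 11, 12, 13, 14; added edges (11,0,cv); (11,8,cv); (11,10,cv); (12,1,cv); (12,8,cv); (12,9,cv); (13,3,cv); (13,9,cv); (13,10,cv); (14,8,cv); (14,9,cv); (14,10,cv); result: nodes: 0:V, 1:V, 2:V, 3:V, 4:V, 7:T, 8:V, 9:V, 10:V, 11:T, 12:T, 13:T, 14:T edges: (7,0,cv); (7,1,cv); (7,2,cv); (11,0,cv); (11,8,cv); (11,10,cv); (12,1,cv); (12,8,cv); (12,9,cv); (13,3,cv); (13,9,cv); (13,10,cv); (14,8,cv); (14,9,cv); (14,10,cv)
step 2: rule r1; match: 0->7, 1->0, 2->1, 3->2; deleted nodes 7; deleted edges (7,0,cv); (7,1,cv); (7,2,cv); added nodes 15, 16, 17, 18, 19, 20, 21; added edges (18,0,cv); (18,15,cv); (18,17,cv); (19,1,cv); (19,15,cv); (19,16,cv); (20,2,cv); (20,16,cv); (20,17,cv); (21,15,cv); (21,16,cv); (21,17,cv); result: nodes: 0:V, 1:V, 2:V, 3:V, 4:V, 8:V, 9:V, 10:V, 11:T, 12:T, 13:T, 14:T, 15:V, 16:V, 17:V, 18:T, 19:T, 20:T, 21:T edges: (11,0,cv); (11,8,cv); (11,10,cv); (12,1,cv); (12,8,cv); (12,9,cv); (13,3,cv); (13,9,cv); (13,10,cv); (14,8,cv); (14,9,cv); (14,10,cv); (18,0,cv); (18,15,cv); (18,17,cv); (19,1,cv); (19,15,cv); (19,16,cv); (20,2,cv); (20,16,cv); (20,17,cv); (21,15,cv); (21,16,cv); (21,17,cv)
final:
nodes: 0:V, 1:V, 2:V, 3:V, 4:V, 8:V, 9:V, 10:V, 11:T, 12:T, 13:T, 14:T, 15:V, 16:V, 17:V, 18:T, 19:T, 20:T, 21:T
edges: (11,0,cv); (11,8,cv); (11,10,cv); (12,1,cv); (12,8,cv); (12,9,cv); (13,3,cv); (13,9,cv); (13,10,cv); (14,8,cv); (14,9,cv); (14,10,cv); (18,0,cv); (18,15,cv); (18,17,cv); (19,1,cv); (19,15,cv); (19,16,cv); (20,2,cv); (20,16,cv); (20,17,cv); (21,15,cv); (21,16,cv); (21,17,cv)


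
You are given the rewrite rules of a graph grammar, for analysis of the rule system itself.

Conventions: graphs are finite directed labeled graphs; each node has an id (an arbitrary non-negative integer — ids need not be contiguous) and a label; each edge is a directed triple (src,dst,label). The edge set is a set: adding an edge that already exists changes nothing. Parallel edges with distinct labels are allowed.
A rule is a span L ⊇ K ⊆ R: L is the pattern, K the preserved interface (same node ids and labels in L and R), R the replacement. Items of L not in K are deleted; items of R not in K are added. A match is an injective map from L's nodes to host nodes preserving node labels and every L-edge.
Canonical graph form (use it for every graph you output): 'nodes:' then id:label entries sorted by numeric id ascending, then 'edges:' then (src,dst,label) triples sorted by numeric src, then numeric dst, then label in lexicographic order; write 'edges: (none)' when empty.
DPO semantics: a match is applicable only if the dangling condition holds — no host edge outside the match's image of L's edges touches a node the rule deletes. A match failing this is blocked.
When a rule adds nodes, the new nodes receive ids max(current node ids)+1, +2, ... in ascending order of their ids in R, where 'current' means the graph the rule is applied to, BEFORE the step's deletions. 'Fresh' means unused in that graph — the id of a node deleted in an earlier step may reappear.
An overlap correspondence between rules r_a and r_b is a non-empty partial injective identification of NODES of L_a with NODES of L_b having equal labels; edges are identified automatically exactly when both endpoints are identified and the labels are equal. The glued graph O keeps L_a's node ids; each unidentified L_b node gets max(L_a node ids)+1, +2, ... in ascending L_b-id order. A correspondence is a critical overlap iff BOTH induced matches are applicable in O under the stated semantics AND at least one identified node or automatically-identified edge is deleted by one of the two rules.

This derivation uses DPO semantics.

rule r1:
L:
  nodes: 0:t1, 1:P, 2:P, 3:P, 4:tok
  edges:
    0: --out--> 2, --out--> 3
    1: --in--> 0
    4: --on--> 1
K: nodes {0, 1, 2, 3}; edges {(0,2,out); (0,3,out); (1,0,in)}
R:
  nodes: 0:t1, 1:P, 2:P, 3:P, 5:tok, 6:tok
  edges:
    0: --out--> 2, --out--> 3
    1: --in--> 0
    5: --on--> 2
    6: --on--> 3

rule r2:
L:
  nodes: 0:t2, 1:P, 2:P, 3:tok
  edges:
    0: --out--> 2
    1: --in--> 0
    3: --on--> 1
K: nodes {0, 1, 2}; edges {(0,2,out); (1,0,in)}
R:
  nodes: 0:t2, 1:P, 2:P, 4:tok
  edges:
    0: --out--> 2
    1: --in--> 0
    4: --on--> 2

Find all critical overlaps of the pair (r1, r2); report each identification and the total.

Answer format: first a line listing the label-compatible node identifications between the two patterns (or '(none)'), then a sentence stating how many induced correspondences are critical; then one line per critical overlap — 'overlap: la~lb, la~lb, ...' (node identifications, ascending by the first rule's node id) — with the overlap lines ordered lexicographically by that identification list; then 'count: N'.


label-compatible node identifications between L(r1) and L(r2): 1~1, 1~2, 2~1, 2~2, 3~1, 3~2, 4~3
3 of the induced correspondences are critical overlaps of r1 and r2.
overlap: 1~1, 2~2, 4~3
overlap: 1~1, 3~2, 4~3
overlap: 1~1, 4~3
count: 3


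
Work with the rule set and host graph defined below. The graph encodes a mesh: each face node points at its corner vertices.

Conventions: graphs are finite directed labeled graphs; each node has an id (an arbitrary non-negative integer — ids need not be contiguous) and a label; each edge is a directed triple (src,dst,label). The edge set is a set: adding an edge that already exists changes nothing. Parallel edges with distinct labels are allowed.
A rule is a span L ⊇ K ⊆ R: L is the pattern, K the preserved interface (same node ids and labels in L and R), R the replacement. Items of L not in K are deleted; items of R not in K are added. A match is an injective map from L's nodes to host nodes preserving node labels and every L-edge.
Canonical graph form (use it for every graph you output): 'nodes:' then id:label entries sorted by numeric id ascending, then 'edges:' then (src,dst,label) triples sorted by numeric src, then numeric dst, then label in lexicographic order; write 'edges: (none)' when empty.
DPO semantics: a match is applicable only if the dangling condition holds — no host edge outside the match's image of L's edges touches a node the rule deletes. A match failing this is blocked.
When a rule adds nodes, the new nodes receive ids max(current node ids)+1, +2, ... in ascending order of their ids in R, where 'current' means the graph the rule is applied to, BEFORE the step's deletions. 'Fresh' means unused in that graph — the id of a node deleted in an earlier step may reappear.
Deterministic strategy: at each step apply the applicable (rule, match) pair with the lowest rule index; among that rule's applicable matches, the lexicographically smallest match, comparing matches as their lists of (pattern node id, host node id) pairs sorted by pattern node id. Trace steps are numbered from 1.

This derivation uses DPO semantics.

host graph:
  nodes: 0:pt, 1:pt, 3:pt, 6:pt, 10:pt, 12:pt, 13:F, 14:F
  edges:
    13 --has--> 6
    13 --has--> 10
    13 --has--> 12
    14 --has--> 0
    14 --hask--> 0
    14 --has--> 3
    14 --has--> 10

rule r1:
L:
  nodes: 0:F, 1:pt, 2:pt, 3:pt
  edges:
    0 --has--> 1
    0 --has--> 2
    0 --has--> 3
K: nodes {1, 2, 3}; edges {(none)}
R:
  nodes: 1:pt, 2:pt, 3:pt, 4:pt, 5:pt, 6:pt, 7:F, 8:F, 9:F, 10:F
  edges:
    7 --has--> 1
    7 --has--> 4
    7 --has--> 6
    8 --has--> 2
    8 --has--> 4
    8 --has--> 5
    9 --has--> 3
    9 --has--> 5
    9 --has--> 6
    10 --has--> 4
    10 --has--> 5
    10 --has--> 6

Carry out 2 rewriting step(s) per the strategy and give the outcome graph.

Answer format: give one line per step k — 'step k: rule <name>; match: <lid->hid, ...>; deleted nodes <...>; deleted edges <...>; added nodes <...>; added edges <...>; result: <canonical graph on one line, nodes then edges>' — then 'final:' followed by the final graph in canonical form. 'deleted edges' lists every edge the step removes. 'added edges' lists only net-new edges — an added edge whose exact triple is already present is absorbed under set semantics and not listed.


step 1: rule r1; match: 0->13, 1->6, 2->10, 3->12; deleted nodes 13; deleted edges (13,6,has); (13,10,has); (13,12,has); added nodes 15, 16, 17, 18, 19, 20, 21; added edges (18,6,has); (18,15,has); (18,17,has); (19,10,has); (19,15,has); (19,16,has); (20,12,has); (20,16,has); (20,17,has); (21,15,has); (21,16,has); (21,17,has); result: nodes: 0:pt, 1:pt, 3:pt, 6:pt, 10:pt, 12:pt, 14:F, 15:pt, 16:pt, 17:pt, 18:F, 19:F, 20:F, 21:F edges: (14,0,has); (14,0,hask); (14,3,has); (14,10,has); (18,6,has); (18,15,has); (18,17,has); (19,10,has); (19,15,has); (19,16,has); (20,12,has); (20,16,has); (20,17,has); (21,15,has); (21,16,has); (21,17,has)
step 2: rule r1; match: 0->18, 1->6, 2->15, 3->17; deleted nodes 18; deleted edges (18,6,has); (18,15,has); (18,17,has); added nodes 22, 23, 24, 25, 26, 27, 28; added edges (25,6,has); (25,22,has); (25,24,has); (26,15,has); (26,22,has); (26,23,has); (27,17,has); (27,23,has); (27,24,has); (28,22,has); (28,23,has); (28,24,has); result: nodes: 0:pt, 1:pt, 3:pt, 6:pt, 10:pt, 12:pt, 14:F, 15:pt, 16:pt, 17:pt, 19:F, 20:F, 21:F, 22:pt, 23:pt, 24:pt, 25:F, 26:F, 27:F, 28:F edges: (14,0,has); (14,0,hask); (14,3,has); (14,10,has); (19,10,has); (19,15,has); (19,16,has); (20,12,has); (20,16,has); (20,17,has); (21,15,has); (21,16,has); (21,17,has); (25,6,has); (25,22,has); (25,24,has); (26,15,has); (26,22,has); (26,23,has); (27,17,has); (27,23,has); (27,24,has); (28,22,has); (28,23,has); (28,24,has)
final:
nodes: 0:pt, 1:pt, 3:pt, 6:pt, 10:pt, 12:pt, 14:F, 15:pt, 16:pt, 17:pt, 19:F, 20:F, 21:F, 22:pt, 23:pt, 24:pt, 25:F, 26:F, 27:F, 28:F
edges: (14,0,has); (14,0,hask); (14,3,has); (14,10,has); (19,10,has); (19,15,has); (19,16,has); (20,12,has); (20,16,has); (20,17,has); (21,15,has); (21,16,has); (21,17,has); (25,6,has); (25,22,has); (25,24,has); (26,15,has); (26,22,has); (26,23,has); (27,17,has); (27,23,has); (27,24,has); (28,22,has); (28,23,has); (28,24,has)


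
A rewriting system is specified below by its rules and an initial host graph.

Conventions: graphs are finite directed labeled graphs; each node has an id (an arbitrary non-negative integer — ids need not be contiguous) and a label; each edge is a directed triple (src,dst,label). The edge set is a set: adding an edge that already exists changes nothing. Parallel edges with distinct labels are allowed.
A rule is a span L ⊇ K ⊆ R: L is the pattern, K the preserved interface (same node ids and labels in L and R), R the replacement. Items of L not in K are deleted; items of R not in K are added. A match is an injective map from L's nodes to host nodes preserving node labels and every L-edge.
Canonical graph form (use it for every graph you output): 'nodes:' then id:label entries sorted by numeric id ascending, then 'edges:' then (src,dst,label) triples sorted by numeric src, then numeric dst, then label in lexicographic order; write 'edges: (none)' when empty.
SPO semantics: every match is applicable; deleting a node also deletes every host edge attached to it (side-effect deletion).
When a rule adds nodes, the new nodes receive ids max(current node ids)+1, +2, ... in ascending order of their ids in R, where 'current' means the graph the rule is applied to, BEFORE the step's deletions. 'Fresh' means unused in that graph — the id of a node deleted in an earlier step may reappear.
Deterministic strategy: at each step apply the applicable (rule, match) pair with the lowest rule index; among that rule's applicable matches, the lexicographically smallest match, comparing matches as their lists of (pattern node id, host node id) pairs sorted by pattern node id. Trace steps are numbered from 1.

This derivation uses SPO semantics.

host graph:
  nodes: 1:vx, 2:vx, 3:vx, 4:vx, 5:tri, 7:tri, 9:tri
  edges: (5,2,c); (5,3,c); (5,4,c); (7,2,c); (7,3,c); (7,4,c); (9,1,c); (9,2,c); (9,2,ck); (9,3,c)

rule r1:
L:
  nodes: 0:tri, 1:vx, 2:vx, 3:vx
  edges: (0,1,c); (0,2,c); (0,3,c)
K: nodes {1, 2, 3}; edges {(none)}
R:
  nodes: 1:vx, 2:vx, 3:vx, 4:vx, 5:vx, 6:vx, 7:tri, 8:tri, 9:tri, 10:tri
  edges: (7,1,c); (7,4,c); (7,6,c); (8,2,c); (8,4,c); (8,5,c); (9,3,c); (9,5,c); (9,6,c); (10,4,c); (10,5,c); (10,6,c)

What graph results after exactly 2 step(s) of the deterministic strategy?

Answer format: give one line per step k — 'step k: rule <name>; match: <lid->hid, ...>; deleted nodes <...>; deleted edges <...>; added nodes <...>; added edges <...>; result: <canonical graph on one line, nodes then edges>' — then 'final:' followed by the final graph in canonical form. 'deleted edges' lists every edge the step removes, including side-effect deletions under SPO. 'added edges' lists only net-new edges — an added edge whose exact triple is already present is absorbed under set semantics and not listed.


step 1: rule r1; match: 0->5, 1->2, 2->3, 3->4; deleted nodes 5; deleted edges (5,2,c); (5,3,c); (5,4,c); added nodes 10, 11, 12, 13, 14, 15, 16; added edges (13,2,c); (13,10,c); (13,12,c); (14,3,c); (14,10,c); (14,11,c); (15,4,c); (15,11,c); (15,12,c); (16,10,c); (16,11,c); (16,12,c); result: nodes: 1:vx, 2:vx, 3:vx, 4:vx, 7:tri, 9:tri, 10:vx, 11:vx, 12:vx, 13:tri, 14:tri, 15:tri, 16:tri edges: (7,2,c); (7,3,c); (7,4,c); (9,1,c); (9,2,c); (9,2,ck); (9,3,c); (13,2,c); (13,10,c); (13,12,c); (14,3,c); (14,10,c); (14,11,c); (15,4,c); (15,11,c); (15,12,c); (16,10,c); (16,11,c); (16,12,c)
step 2: rule r1; match: 0->7, 1->2, 2->3, 3->4; deleted nodes 7; deleted edges (7,2,c); (7,3,c); (7,4,c); added nodes 17, 18, 19, 20, 21, 22, 23; added edges (20,2,c); (20,17,c); (20,19,c); (21,3,c); (21,17,c); (21,18,c); (22,4,c); (22,18,c); (22,19,c); (23,17,c); (23,18,c); (23,19,c); result: nodes: 1:vx, 2:vx, 3:vx, 4:vx, 9:tri, 10:vx, 11:vx, 12:vx, 13:tri, 14:tri, 15:tri, 16:tri, 17:vx, 18:vx, 19:vx, 20:tri, 21:tri, 22:tri, 23:tri edges: (9,1,c); (9,2,c); (9,2,ck); (9,3,c); (13,2,c); (13,10,c); (13,12,c); (14,3,c); (14,10,c); (14,11,c); (15,4,c); (15,11,c); (15,12,c); (16,10,c); (16,11,c); (16,12,c); (20,2,c); (20,17,c); (20,19,c); (21,3,c); (21,17,c); (21,18,c); (22,4,c); (22,18,c); (22,19,c); (23,17,c); (23,18,c); (23,19,c)
final:
nodes: 1:vx, 2:vx, 3:vx, 4:vx, 9:tri, 10:vx, 11:vx, 12:vx, 13:tri, 14:tri, 15:tri, 16:tri, 17:vx, 18:vx, 19:vx, 20:tri, 21:tri, 22:tri, 23:tri
edges: (9,1,c); (9,2,c); (9,2,ck); (9,3,c); (13,2,c); (13,10,c); (13,12,c); (14,3,c); (14,10,c); (14,11,c); (15,4,c); (15,11,c); (15,12,c); (16,10,c); (16,11,c); (16,12,c); (20,2,c); (20,17,c); (20,19,c); (21,3,c); (21,17,c); (21,18,c); (22,4,c); (22,18,c); (22,19,c); (23,17,c); (23,18,c); (23,19,c)


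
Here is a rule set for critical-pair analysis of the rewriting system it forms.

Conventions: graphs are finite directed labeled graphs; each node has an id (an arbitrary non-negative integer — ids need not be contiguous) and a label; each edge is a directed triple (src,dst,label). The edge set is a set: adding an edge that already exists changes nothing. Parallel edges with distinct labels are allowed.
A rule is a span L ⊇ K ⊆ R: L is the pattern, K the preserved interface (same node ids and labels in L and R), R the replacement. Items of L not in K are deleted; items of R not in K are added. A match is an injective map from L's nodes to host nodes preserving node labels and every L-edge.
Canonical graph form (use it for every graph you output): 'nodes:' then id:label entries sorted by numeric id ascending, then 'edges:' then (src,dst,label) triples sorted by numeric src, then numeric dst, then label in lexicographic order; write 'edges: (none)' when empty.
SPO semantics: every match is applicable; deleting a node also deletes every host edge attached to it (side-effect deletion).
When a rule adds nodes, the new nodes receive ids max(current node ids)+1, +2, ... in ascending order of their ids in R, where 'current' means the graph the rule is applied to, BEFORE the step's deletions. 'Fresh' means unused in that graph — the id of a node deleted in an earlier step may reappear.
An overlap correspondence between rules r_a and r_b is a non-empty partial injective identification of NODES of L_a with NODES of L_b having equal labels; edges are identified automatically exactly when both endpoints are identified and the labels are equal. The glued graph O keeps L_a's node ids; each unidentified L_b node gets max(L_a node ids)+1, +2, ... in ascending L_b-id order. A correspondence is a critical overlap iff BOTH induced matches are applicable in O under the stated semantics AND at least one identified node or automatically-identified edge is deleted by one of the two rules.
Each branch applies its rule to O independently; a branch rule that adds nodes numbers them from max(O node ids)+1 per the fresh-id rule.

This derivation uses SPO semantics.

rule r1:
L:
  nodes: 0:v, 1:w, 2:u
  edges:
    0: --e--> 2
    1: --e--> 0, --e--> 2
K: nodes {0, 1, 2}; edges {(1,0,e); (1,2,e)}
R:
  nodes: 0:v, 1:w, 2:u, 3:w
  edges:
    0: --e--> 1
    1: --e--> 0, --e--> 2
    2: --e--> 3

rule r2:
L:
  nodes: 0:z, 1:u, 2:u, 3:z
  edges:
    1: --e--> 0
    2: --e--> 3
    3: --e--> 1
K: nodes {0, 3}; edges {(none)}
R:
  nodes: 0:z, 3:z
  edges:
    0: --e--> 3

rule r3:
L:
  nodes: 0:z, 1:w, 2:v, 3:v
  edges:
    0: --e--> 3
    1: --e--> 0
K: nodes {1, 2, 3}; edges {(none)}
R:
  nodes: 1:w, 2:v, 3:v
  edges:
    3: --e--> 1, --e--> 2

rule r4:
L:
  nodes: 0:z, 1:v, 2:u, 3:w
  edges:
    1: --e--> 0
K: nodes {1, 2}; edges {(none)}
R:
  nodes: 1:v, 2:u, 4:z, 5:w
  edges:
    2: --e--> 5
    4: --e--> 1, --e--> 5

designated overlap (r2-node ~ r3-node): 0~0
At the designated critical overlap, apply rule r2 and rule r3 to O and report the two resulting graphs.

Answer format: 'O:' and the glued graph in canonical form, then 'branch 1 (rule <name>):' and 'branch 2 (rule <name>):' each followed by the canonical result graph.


O:
nodes: 0:z, 1:u, 2:u, 3:z, 4:w, 5:v, 6:v
edges: (0,6,e); (1,0,e); (2,3,e); (3,1,e); (4,0,e)
branch 1 (rule r2):
nodes: 0:z, 3:z, 4:w, 5:v, 6:v
edges: (0,3,e); (0,6,e); (4,0,e)
branch 2 (rule r3):
nodes: 1:u, 2:u, 3:z, 4:w, 5:v, 6:v
edges: (2,3,e); (3,1,e); (6,4,e); (6,5,e)


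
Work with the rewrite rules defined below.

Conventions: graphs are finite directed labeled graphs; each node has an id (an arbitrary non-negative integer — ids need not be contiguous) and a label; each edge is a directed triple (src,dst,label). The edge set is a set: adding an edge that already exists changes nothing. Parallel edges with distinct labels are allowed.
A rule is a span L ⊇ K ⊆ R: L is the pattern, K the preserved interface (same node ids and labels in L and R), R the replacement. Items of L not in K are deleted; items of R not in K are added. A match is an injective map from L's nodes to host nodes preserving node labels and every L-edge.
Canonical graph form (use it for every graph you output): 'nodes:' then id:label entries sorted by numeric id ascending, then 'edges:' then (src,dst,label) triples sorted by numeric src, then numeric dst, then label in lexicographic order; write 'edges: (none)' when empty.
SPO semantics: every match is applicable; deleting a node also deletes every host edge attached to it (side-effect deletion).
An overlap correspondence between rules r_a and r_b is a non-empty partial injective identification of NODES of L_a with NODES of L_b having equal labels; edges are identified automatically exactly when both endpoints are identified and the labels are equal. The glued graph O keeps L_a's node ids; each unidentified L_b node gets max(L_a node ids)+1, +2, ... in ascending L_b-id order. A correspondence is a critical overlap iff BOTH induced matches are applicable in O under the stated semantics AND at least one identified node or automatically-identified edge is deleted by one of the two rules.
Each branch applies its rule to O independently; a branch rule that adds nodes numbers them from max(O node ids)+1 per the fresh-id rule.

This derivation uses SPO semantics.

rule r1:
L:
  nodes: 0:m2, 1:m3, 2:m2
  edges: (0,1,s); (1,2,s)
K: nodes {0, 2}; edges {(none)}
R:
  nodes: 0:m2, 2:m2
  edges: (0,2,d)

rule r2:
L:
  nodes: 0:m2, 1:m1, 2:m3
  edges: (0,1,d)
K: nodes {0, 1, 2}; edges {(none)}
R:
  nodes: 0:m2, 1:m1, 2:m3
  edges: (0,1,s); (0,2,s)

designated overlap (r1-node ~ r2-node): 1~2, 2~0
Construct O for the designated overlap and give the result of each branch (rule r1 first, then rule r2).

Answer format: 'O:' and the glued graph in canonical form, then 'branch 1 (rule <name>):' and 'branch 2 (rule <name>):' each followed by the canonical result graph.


O:
nodes: 0:m2, 1:m3, 2:m2, 3:m1
edges: (0,1,s); (1,2,s); (2,3,d)
branch 1 (rule r1):
nodes: 0:m2, 2:m2, 3:m1
edges: (0,2,d); (2,3,d)
branch 2 (rule r2):
nodes: 0:m2, 1:m3, 2:m2, 3:m1
edges: (0,1,s); (1,2,s); (2,1,s); (2,3,s)


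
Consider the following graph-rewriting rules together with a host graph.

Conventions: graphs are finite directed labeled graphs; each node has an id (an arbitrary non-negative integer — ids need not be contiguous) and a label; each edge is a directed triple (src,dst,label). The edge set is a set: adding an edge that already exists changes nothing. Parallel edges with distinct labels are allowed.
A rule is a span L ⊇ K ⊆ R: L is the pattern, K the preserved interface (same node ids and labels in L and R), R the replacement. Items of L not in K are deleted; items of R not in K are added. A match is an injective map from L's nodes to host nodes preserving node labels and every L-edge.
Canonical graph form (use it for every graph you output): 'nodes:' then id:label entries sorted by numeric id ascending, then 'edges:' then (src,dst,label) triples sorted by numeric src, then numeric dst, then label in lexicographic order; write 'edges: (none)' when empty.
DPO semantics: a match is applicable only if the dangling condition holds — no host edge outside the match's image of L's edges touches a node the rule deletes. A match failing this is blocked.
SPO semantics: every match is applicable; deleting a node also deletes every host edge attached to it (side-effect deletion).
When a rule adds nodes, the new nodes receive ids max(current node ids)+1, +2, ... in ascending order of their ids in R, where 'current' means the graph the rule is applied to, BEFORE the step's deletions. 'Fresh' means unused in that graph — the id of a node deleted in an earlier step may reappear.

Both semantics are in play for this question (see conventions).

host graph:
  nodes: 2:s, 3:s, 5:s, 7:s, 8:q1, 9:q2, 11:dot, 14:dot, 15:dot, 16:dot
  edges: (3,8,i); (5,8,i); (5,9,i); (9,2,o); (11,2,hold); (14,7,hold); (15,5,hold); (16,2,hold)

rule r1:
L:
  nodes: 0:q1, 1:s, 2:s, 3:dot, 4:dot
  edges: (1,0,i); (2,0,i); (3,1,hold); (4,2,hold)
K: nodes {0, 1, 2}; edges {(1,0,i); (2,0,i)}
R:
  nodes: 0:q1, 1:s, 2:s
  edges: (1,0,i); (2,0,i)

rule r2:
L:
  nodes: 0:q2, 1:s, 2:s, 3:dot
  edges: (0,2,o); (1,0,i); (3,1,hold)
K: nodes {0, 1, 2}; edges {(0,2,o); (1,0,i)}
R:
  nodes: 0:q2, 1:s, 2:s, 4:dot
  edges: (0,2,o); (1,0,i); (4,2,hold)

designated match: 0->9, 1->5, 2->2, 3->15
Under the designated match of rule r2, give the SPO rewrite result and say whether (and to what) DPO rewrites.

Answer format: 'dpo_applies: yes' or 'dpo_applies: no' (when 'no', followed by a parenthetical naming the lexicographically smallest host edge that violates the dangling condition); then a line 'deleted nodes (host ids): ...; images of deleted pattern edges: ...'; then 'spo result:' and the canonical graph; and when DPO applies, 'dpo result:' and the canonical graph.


dpo_applies: yes
deleted nodes (host ids): 15; images of deleted pattern edges: (15,5,hold)
spo result:
nodes: 2:s, 3:s, 5:s, 7:s, 8:q1, 9:q2, 11:dot, 14:dot, 16:dot, 17:dot
edges: (3,8,i); (5,8,i); (5,9,i); (9,2,o); (11,2,hold); (14,7,hold); (16,2,hold); (17,2,hold)
dpo result:
nodes: 2:s, 3:s, 5:s, 7:s, 8:q1, 9:q2, 11:dot, 14:dot, 16:dot, 17:dot
edges: (3,8,i); (5,8,i); (5,9,i); (9,2,o); (11,2,hold); (14,7,hold); (16,2,hold); (17,2,hold)


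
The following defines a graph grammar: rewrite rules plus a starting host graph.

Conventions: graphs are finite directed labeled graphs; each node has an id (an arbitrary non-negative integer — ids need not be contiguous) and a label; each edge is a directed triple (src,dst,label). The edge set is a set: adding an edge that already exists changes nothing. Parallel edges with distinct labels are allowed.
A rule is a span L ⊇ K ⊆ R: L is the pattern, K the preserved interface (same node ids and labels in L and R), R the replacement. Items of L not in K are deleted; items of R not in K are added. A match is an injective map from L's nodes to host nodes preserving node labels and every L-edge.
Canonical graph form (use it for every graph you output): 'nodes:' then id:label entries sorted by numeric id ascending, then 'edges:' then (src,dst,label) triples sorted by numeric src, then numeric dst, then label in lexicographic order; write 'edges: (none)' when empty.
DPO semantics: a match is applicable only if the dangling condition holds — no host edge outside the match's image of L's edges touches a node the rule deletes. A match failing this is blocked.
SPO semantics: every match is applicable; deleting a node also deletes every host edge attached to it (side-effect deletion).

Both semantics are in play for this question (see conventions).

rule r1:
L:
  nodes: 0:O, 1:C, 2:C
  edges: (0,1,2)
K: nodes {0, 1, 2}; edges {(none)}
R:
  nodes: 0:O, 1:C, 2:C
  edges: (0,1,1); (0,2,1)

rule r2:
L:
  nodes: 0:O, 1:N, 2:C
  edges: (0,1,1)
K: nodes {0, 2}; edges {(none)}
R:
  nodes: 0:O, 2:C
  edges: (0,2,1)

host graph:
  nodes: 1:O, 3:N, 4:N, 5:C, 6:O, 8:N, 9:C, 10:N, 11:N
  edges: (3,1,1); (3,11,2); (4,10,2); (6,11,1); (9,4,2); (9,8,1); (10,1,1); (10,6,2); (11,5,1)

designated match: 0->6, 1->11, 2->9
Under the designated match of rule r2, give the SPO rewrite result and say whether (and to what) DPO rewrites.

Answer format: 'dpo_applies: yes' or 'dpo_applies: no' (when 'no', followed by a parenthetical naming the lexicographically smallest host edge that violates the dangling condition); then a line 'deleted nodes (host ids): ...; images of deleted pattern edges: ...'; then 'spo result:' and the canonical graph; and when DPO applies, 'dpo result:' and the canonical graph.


dpo_applies: no
(the rule deletes node 11, which keeps host edge (3,11,2) outside the match image — the dangling condition fails, DPO blocks; SPO proceeds and side-deletes such edges)
deleted nodes (host ids): 11; images of deleted pattern edges: (6,11,1)
spo result:
nodes: 1:O, 3:N, 4:N, 5:C, 6:O, 8:N, 9:C, 10:N
edges: (3,1,1); (4,10,2); (6,9,1); (9,4,2); (9,8,1); (10,1,1); (10,6,2)


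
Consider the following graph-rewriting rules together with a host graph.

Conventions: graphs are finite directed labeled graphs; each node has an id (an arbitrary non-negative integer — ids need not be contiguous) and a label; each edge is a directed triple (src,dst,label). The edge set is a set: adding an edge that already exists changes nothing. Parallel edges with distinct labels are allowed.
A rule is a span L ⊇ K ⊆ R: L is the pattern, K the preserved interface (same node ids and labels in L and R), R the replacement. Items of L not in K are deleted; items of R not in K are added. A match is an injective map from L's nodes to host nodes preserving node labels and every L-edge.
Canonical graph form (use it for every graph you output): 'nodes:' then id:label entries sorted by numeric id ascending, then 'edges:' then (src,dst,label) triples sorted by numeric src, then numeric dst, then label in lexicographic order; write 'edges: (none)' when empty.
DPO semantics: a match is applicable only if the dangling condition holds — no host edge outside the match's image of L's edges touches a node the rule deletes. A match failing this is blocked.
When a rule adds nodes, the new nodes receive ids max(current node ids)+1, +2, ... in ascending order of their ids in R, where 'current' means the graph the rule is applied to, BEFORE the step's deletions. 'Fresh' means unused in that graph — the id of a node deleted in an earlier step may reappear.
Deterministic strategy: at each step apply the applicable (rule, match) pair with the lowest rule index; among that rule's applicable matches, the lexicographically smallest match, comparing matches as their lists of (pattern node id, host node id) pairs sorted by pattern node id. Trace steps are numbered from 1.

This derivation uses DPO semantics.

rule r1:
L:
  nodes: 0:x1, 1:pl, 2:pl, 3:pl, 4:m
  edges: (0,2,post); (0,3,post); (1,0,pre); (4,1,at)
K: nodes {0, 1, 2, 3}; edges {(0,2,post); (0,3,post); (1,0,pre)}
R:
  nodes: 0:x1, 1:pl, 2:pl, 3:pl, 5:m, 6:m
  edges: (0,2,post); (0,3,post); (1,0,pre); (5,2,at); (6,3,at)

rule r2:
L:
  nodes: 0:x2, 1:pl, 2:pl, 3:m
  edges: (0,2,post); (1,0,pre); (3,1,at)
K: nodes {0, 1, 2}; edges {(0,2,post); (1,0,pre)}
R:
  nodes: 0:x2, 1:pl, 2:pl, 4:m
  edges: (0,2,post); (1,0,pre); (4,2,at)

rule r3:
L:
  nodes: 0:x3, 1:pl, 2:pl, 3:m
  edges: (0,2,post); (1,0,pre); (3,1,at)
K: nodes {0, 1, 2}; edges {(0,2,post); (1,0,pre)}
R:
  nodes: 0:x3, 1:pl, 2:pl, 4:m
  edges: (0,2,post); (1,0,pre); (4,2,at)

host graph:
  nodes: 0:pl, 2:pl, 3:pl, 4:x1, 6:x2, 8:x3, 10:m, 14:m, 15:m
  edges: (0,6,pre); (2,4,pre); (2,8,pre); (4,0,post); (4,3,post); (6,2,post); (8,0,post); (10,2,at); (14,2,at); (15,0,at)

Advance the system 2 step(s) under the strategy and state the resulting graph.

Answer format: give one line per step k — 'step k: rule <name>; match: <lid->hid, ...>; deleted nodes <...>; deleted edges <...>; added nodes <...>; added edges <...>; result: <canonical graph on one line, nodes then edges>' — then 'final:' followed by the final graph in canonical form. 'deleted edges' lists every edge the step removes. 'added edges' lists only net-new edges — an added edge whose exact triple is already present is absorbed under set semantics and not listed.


step 1: rule r1; match: 0->4, 1->2, 2->0, 3->3, 4->10; deleted nodes 10; deleted edges (10,2,at); added nodes 16, 17; added edges (16,0,at); (17,3,at); result: nodes: 0:pl, 2:pl, 3:pl, 4:x1, 6:x2, 8:x3, 14:m, 15:m, 16:m, 17:m edges: (0,6,pre); (2,4,pre); (2,8,pre); (4,0,post); (4,3,post); (6,2,post); (8,0,post); (14,2,at); (15,0,at); (16,0,at); (17,3,at)
step 2: rule r1; match: 0->4, 1->2, 2->0, 3->3, 4->14; deleted nodes 14; deleted edges (14,2,at); added nodes 18, 19; added edges (18,0,at); (19,3,at); result: nodes: 0:pl, 2:pl, 3:pl, 4:x1, 6:x2, 8:x3, 15:m, 16:m, 17:m, 18:m, 19:m edges: (0,6,pre); (2,4,pre); (2,8,pre); (4,0,post); (4,3,post); (6,2,post); (8,0,post); (15,0,at); (16,0,at); (17,3,at); (18,0,at); (19,3,at)
final:
nodes: 0:pl, 2:pl, 3:pl, 4:x1, 6:x2, 8:x3, 15:m, 16:m, 17:m, 18:m, 19:m
edges: (0,6,pre); (2,4,pre); (2,8,pre); (4,0,post); (4,3,post); (6,2,post); (8,0,post); (15,0,at); (16,0,at); (17,3,at); (18,0,at); (19,3,at)


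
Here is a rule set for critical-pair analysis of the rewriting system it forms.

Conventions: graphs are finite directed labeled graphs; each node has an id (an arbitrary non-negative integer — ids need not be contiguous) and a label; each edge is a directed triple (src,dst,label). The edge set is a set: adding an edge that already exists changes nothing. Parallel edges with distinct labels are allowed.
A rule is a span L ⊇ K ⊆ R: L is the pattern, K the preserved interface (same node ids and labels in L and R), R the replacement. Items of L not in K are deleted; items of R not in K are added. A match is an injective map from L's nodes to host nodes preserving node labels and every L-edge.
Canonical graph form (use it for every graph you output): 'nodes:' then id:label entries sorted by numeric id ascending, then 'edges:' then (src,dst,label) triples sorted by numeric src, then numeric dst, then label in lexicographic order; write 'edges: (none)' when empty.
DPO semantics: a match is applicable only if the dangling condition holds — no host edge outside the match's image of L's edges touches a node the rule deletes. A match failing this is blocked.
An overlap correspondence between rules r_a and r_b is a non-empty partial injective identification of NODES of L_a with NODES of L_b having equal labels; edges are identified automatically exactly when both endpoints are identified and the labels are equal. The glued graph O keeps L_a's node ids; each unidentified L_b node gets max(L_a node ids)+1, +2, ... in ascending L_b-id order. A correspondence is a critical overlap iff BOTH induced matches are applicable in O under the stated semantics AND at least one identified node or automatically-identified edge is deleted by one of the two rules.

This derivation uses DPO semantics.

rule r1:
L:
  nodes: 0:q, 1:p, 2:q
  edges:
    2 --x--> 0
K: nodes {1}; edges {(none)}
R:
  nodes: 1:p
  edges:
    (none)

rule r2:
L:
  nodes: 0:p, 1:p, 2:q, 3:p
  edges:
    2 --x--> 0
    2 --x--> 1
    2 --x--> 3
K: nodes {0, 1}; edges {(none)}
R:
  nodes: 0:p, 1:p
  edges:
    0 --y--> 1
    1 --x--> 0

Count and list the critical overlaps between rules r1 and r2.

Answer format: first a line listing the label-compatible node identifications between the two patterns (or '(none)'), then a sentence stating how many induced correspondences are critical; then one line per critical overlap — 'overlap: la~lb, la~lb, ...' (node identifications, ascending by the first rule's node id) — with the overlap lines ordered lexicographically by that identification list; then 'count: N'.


label-compatible node identifications between L(r1) and L(r2): 0~2, 1~0, 1~1, 1~3, 2~2
1 of the induced correspondences is a critical overlap of r1 and r2.
overlap: 1~3
count: 1


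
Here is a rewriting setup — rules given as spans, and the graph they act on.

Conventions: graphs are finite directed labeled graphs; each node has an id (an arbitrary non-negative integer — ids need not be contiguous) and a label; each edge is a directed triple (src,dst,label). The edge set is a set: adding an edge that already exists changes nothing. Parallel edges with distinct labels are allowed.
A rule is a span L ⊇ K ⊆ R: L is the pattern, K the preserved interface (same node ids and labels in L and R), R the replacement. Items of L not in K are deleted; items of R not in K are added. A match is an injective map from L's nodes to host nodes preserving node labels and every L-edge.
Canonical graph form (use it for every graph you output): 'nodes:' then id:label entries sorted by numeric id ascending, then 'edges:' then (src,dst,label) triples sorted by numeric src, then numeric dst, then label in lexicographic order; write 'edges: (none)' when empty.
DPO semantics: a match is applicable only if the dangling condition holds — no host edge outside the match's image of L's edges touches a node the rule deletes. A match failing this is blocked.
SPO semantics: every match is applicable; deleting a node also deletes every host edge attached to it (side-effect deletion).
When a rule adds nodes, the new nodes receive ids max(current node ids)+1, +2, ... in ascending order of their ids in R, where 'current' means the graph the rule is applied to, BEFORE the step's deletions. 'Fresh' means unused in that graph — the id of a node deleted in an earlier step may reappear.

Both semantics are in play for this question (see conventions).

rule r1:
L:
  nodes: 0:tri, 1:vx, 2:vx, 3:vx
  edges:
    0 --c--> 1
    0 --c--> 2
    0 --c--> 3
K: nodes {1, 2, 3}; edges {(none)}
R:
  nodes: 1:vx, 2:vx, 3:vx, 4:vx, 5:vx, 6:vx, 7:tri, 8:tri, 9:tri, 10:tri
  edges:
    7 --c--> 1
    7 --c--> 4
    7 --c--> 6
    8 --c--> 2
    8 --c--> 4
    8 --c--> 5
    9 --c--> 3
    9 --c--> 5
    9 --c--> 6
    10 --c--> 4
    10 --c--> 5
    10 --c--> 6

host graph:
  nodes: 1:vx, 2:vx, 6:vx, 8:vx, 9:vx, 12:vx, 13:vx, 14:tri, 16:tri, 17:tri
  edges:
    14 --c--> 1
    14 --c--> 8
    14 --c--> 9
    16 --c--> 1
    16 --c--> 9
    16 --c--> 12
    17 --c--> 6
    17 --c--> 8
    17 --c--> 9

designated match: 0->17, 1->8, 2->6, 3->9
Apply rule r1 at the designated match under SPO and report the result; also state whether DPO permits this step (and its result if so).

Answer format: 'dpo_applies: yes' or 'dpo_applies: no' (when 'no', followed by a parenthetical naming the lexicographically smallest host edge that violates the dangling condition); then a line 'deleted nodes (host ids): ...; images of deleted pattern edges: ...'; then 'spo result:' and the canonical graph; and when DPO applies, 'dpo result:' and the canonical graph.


dpo_applies: yes
deleted nodes (host ids): 17; images of deleted pattern edges: (17,6,c); (17,8,c); (17,9,c)
spo result:
nodes: 1:vx, 2:vx, 6:vx, 8:vx, 9:vx, 12:vx, 13:vx, 14:tri, 16:tri, 18:vx, 19:vx, 20:vx, 21:tri, 22:tri, 23:tri, 24:tri
edges: (14,1,c); (14,8,c); (14,9,c); (16,1,c); (16,9,c); (16,12,c); (21,8,c); (21,18,c); (21,20,c); (22,6,c); (22,18,c); (22,19,c); (23,9,c); (23,19,c); (23,20,c); (24,18,c); (24,19,c); (24,20,c)
dpo result:
nodes: 1:vx, 2:vx, 6:vx, 8:vx, 9:vx, 12:vx, 13:vx, 14:tri, 16:tri, 18:vx, 19:vx, 20:vx, 21:tri, 22:tri, 23:tri, 24:tri
edges: (14,1,c); (14,8,c); (14,9,c); (16,1,c); (16,9,c); (16,12,c); (21,8,c); (21,18,c); (21,20,c); (22,6,c); (22,18,c); (22,19,c); (23,9,c); (23,19,c); (23,20,c); (24,18,c); (24,19,c); (24,20,c)
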